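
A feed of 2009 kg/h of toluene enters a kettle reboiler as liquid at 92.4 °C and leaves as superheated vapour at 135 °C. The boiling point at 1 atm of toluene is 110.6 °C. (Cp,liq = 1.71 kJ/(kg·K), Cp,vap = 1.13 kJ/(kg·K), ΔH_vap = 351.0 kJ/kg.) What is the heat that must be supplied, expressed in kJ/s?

liquid 92.4→110.6 °C: 31.122 kJ/kg
vaporisation at 110.6 °C: 351 kJ/kg
vapour 110.6→135 °C: 27.572 kJ/kg
Δh = 31.122 + 351 + 27.572 = 409.69 kJ/kg
Q = ṁ·Δh = 2009 kg/h × 409.69 kJ/kg = 823080 kJ/h
|Q| = 228.63 kW

Q = 229 kJ/s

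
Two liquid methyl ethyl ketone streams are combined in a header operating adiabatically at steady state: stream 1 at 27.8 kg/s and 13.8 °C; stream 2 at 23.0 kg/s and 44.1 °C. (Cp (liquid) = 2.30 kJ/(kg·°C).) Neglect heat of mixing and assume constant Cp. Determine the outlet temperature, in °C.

T_out = 27.5 °C

No heat crosses the boundary, so H_out = H_in.
Σ ṁᵢCp,ᵢTᵢ = 27.8×2.30×13.8 + 23.0×2.30×44.1 = 3215.3
Σ ṁᵢCp,ᵢ = 27.8×2.30 + 23.0×2.30 = 116.84
T_out = 3215.3 / 116.84 = 27.519 °C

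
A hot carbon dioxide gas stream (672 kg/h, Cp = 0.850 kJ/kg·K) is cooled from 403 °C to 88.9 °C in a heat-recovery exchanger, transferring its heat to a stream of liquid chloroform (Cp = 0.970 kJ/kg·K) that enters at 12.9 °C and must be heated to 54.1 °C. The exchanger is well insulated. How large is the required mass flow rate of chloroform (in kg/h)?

ṁ_c = 4490 kg/h

Heat released by hot stream: Q = 672 × 0.850 × (403 − 88.9) = 179410 kJ/h
Energy balance on cold side (adiabatic exchanger): Q = ṁ_c·Cp_c·(T_c,out − T_c,in)
ṁ_c = 179410 / [0.970 × (54.1 − 12.9)] = 4489.4 kg/h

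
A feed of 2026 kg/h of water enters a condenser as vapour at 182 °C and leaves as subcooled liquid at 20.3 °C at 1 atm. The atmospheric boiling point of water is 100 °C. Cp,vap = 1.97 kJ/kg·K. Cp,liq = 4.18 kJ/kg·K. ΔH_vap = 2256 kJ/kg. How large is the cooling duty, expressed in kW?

Q_c = 1550 kW

vapour 182→100 °C: -161.54 kJ/kg
condensation at 100 °C: -2256 kJ/kg
liquid 100→20.3 °C: -333.15 kJ/kg
Δh = -161.54 + -2256 + -333.15 = -2750.7 kJ/kg
Q = ṁ·Δh = 2026 kg/h × -2750.7 kJ/kg = -5.5729e+06 kJ/h
|Q| = 1548 kW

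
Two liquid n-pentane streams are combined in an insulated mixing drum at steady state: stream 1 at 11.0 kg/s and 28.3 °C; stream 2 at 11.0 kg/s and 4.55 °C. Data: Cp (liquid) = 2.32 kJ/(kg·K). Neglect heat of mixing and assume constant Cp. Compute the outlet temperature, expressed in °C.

Adiabatic, steady state ⇒ Σ ṁᵢCp,ᵢ(T_out − Tᵢ) = 0
T_out = Σ ṁᵢCp,ᵢTᵢ / Σ ṁᵢCp,ᵢ
      = 838.33 / 51.04 = 16.425 °C

T_out = 16.4 °C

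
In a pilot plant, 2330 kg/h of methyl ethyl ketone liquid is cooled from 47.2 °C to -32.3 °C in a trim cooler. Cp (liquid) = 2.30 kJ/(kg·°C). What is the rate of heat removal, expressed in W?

Q_c = 118000 W

Q = ṁ·Cp·ΔT = 2330 × 2.30 × (-32.3 − 47.2) = -426040 kJ/h
Converting: 426040 / 3600 s = 118.34 kW
Cooling duty = 118340 W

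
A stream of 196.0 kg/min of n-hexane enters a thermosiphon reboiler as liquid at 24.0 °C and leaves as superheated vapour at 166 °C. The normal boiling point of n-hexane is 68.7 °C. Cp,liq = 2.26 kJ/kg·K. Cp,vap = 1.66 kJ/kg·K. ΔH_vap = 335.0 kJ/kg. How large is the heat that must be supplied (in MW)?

liquid 24.0→68.7 °C: 101.02 kJ/kg
vaporisation at 68.7 °C: 335 kJ/kg
vapour 68.7→166 °C: 161.52 kJ/kg
Δh = 101.02 + 335 + 161.52 = 597.54 kJ/kg
Q = ṁ·Δh = 196.0 kg/min × 597.54 kJ/kg = 117120 kJ/min
|Q| = 1952 kW = 1.952 MW

Q = 1.95 MW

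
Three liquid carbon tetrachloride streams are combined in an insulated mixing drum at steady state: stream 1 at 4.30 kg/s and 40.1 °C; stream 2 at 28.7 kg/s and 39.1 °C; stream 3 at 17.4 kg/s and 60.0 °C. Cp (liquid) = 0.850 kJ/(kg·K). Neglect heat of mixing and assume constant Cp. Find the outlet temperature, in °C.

T_out = 46.4 °C

Adiabatic, steady state ⇒ Σ ṁᵢCp,ᵢ(T_out − Tᵢ) = 0
T_out = Σ ṁᵢCp,ᵢTᵢ / Σ ṁᵢCp,ᵢ
      = 1987.8 / 42.84 = 46.401 °C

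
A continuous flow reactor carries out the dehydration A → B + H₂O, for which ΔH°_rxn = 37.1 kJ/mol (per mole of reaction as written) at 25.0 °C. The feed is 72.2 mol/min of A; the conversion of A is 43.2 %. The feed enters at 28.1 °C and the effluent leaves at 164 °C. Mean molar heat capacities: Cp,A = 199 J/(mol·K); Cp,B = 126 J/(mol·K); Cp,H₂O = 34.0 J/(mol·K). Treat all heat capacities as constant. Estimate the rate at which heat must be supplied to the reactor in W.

Extent of reaction ξ = 0.432 × 72.2 = 31.19 mol/min
Reaction term: ξ·ΔH°_rxn = 31.19 × 37.1 = 1157.2 kJ/min
Sensible, feed 28.1→25 °C: -44.54 kJ/min
Outlet flows (mol/min): A 41.01, B 31.19, H₂O 31.19
Sensible, products 25→164 °C: 1828 kJ/min
Q = ΔH = 2940.7 kJ/min = 49.011 kW
Heat supplied = 49011 W

Q_in = 49000 W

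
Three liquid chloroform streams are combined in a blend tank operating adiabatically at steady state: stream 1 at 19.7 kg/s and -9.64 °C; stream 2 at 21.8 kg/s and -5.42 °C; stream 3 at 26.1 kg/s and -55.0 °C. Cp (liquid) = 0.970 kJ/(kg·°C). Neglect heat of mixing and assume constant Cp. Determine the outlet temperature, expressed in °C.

Adiabatic, steady state ⇒ Σ ṁᵢCp,ᵢ(T_out − Tᵢ) = 0
Σ ṁᵢCp,ᵢTᵢ = 19.7×0.970×-9.64 + 21.8×0.970×-5.42 + 26.1×0.970×-55.0 = -1691.3
Σ ṁᵢCp,ᵢ = 19.7×0.970 + 21.8×0.970 + 26.1×0.970 = 65.572
T_out = -1691.3 / 65.572 = -25.792 °C

T_out = -25.8 °C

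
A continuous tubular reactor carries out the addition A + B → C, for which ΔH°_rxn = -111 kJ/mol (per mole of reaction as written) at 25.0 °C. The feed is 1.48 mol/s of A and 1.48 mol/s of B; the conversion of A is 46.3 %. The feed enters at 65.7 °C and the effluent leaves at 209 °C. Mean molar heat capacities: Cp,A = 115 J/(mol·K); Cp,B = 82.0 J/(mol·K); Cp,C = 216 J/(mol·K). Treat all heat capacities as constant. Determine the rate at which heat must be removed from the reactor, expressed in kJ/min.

Extent of reaction ξ = 0.463 × 1.48 = 0.68524 mol/s
Reaction term: ξ·ΔH°_rxn = 0.68524 × -111 = -76.062 kJ/s
Sensible, feed 65.7→25 °C: -11.866 kJ/s
Outlet flows (mol/s): A 0.79476, B 0.79476, C 0.68524
Sensible, products 25→209 °C: 56.043 kJ/s
Q = ΔH = -31.885 kJ/s = -31.885 kW
Heat removed = 1913.1 kJ/min

Q_out = 1910 kJ/min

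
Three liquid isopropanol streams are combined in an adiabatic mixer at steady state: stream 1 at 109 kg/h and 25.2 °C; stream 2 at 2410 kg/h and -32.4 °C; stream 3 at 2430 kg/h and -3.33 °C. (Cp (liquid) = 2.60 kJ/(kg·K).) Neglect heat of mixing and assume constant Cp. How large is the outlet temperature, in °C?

Adiabatic, steady state ⇒ Σ ṁᵢCp,ᵢ(T_out − Tᵢ) = 0
Σ ṁᵢCp,ᵢTᵢ = 109×2.60×25.2 + 2410×2.60×-32.4 + 2430×2.60×-3.33 = -216920
Σ ṁᵢCp,ᵢ = 109×2.60 + 2410×2.60 + 2430×2.60 = 12867
T_out = -216920 / 12867 = -16.858 °C

T_out = -16.9 °C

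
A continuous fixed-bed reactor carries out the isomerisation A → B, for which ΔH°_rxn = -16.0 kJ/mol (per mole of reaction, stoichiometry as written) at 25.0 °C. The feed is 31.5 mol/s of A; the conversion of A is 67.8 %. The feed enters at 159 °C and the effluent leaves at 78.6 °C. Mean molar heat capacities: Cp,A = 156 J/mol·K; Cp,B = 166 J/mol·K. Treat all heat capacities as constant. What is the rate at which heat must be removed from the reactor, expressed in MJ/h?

Extent of reaction ξ = 0.678 × 31.5 = 21.357 mol/s
Reaction term: ξ·ΔH°_rxn = 21.357 × -16.0 = -341.71 kJ/s
Sensible, feed 159→25 °C: -658.48 kJ/s
Outlet flows (mol/s): A 10.143, B 21.357
Sensible, products 25→78.6 °C: 274.84 kJ/s
Q = ΔH = -725.35 kJ/s = -725.35 kW
Heat removed = 2611.3 MJ/h

Q_out = 2610 MJ/h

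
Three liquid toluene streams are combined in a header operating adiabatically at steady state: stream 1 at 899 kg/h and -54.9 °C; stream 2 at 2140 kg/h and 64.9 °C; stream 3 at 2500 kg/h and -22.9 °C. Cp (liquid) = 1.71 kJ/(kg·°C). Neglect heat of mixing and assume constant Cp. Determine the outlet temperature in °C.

T_out = 5.83 °C

Energy balance with Q = 0: Σ ṁᵢCp,ᵢ(T_out − Tᵢ) = 0
T_out = Σ ṁᵢCp,ᵢTᵢ / Σ ṁᵢCp,ᵢ
      = 55200 / 9471.7 = 5.8279 °C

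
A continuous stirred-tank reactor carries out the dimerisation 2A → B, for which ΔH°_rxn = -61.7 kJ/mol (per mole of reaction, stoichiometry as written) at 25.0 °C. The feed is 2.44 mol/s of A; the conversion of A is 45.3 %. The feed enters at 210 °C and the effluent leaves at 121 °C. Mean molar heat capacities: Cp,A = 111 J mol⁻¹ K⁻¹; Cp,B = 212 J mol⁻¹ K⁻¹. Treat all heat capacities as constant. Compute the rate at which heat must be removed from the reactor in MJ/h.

Extent of reaction ξ = 0.453 × 2.44 / 2 = 0.55266 mol/s
Reaction term: ξ·ΔH°_rxn = 0.55266 × -61.7 = -34.099 kJ/s
Sensible, feed 210→25 °C: -50.105 kJ/s
Outlet flows (mol/s): A 1.3347, B 0.55266
Sensible, products 25→121 °C: 25.47 kJ/s
Q = ΔH = -58.734 kJ/s = -58.734 kW
Heat removed = 211.44 MJ/h

Q_out = 211 MJ/h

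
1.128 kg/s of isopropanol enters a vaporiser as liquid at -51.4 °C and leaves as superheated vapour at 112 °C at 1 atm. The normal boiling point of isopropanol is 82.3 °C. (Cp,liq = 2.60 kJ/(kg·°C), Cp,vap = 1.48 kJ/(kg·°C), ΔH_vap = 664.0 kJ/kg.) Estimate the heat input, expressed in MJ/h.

Q = 4290 MJ/h

liquid -51.4→82.3 °C: 347.62 kJ/kg
vaporisation at 82.3 °C: 664 kJ/kg
vapour 82.3→112 °C: 43.956 kJ/kg
Δh = 347.62 + 664 + 43.956 = 1055.6 kJ/kg
Q = ṁ·Δh = 1.128 kg/s × 1055.6 kJ/kg = 1190.7 kJ/s
|Q| = 1190.7 kW = 4286.5 MJ/h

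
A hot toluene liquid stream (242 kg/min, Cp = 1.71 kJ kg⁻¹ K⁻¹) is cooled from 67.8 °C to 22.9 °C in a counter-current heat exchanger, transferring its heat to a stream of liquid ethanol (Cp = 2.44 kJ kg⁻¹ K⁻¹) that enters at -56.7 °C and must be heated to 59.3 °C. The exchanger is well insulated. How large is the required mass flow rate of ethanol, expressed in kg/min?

ṁ_c = 65.6 kg/min

Heat released by hot stream: Q = 242 × 1.71 × (67.8 − 22.9) = 18581 kJ/min
Energy balance on cold side (adiabatic exchanger): Q = ṁ_c·Cp_c·(T_c,out − T_c,in)
ṁ_c = 18581 / [2.44 × (59.3 − -56.7)] = 65.646 kg/min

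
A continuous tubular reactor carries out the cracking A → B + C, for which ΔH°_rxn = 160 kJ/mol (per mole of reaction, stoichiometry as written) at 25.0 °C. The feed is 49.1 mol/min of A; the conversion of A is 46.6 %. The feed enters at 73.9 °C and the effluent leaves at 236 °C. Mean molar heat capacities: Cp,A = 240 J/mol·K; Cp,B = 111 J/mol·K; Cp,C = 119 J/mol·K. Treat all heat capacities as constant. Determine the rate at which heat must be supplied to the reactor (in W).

Extent of reaction ξ = 0.466 × 49.1 = 22.881 mol/min
Reaction term: ξ·ΔH°_rxn = 22.881 × 160 = 3660.9 kJ/min
Sensible, feed 73.9→25 °C: -576.24 kJ/min
Outlet flows (mol/min): A 26.219, B 22.881, C 22.881
Sensible, products 25→236 °C: 2438.1 kJ/min
Q = ΔH = 5522.8 kJ/min = 92.047 kW
Heat supplied = 92047 W

Q_in = 92000 W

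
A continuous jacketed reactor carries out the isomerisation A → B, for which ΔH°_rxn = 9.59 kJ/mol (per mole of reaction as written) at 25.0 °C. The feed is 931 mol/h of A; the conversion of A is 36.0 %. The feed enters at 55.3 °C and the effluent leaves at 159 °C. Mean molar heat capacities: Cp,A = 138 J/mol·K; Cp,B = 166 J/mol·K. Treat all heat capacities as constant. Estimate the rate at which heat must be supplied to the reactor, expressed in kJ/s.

Q_in = 4.94 kJ/s

Extent of reaction ξ = 0.360 × 931 = 335.16 mol/h
Reaction term: ξ·ΔH°_rxn = 335.16 × 9.59 = 3214.2 kJ/h
Sensible, feed 55.3→25 °C: -3892.9 kJ/h
Outlet flows (mol/h): A 595.84, B 335.16
Sensible, products 25→159 °C: 18474 kJ/h
Q = ΔH = 17795 kJ/h = 4.943 kW
Heat supplied = 4.943 kJ/s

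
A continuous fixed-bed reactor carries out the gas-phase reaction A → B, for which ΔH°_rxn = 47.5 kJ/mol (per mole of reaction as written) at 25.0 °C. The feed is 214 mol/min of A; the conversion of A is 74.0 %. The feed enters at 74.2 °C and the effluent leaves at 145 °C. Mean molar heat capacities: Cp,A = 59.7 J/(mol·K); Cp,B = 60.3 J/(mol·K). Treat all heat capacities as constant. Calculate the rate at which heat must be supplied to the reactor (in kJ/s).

Q_in = 141 kJ/s

Extent of reaction ξ = 0.740 × 214 = 158.36 mol/min
Reaction term: ξ·ΔH°_rxn = 158.36 × 47.5 = 7522.1 kJ/min
Sensible, feed 74.2→25 °C: -628.57 kJ/min
Outlet flows (mol/min): A 55.64, B 158.36
Sensible, products 25→145 °C: 1544.5 kJ/min
Q = ΔH = 8438 kJ/min = 140.63 kW
Heat supplied = 140.63 kJ/s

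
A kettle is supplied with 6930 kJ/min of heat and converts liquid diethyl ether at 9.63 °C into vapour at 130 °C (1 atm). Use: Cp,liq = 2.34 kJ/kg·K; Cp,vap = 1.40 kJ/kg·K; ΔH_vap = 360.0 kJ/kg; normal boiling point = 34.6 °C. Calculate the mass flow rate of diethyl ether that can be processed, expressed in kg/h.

ṁ = 753 kg/h

Δh = 2.34×(34.6−9.63) + 360.0 + 1.40×(130−34.6) = 551.99 kJ/kg
Q = 6930 kJ/min = 115.5 kJ/s = 415800 kJ/h
ṁ = Q/Δh = 415800 / 551.99 = 753.27 kg/h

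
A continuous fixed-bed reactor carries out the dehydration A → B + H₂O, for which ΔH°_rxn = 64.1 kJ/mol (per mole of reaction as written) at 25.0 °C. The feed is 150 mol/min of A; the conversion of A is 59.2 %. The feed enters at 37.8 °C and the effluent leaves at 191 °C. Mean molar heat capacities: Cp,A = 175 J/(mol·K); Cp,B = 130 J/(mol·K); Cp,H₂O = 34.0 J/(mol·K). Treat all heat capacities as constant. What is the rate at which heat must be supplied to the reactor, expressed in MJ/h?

Q_in = 573 MJ/h

Extent of reaction ξ = 0.592 × 150 = 88.8 mol/min
Reaction term: ξ·ΔH°_rxn = 88.8 × 64.1 = 5692.1 kJ/min
Sensible, feed 37.8→25 °C: -336 kJ/min
Outlet flows (mol/min): A 61.2, B 88.8, H₂O 88.8
Sensible, products 25→191 °C: 4195.4 kJ/min
Q = ΔH = 9551.4 kJ/min = 159.19 kW
Heat supplied = 573.09 MJ/h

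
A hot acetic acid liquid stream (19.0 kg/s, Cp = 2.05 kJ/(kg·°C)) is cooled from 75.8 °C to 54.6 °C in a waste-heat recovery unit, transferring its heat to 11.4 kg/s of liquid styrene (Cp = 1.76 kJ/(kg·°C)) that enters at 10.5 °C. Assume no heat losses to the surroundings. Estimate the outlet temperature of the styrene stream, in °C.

Heat released by hot stream: Q = 19.0 × 2.05 × (75.8 − 54.6) = 825.74 kJ/s
Energy balance on cold side (adiabatic exchanger): Q = ṁ_c·Cp_c·(T_c,out − T_c,in)
T_c,out = 10.5 + 825.74/(11.4 × 1.76) = 51.655 °C

T_c,out = 51.7 °C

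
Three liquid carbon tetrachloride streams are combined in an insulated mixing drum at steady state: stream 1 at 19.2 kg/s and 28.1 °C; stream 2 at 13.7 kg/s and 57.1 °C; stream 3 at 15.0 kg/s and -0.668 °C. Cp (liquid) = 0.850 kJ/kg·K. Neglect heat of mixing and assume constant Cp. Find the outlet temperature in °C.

No heat crosses the boundary, so H_out = H_in.
Σ ṁᵢCp,ᵢTᵢ = 19.2×0.850×28.1 + 13.7×0.850×57.1 + 15.0×0.850×-0.668 = 1115
Σ ṁᵢCp,ᵢ = 19.2×0.850 + 13.7×0.850 + 15.0×0.850 = 40.715
T_out = 1115 / 40.715 = 27.386 °C

T_out = 27.4 °C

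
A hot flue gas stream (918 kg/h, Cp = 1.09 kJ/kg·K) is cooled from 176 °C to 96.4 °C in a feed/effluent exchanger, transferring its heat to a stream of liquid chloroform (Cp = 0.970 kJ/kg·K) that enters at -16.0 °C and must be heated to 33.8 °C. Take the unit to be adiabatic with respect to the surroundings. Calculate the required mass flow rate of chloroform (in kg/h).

ṁ_c = 1650 kg/h

Heat released by hot stream: Q = 918 × 1.09 × (176 − 96.4) = 79649 kJ/h
Energy balance on cold side (adiabatic exchanger): Q = ṁ_c·Cp_c·(T_c,out − T_c,in)
ṁ_c = 79649 / [0.970 × (33.8 − -16.0)] = 1648.9 kg/h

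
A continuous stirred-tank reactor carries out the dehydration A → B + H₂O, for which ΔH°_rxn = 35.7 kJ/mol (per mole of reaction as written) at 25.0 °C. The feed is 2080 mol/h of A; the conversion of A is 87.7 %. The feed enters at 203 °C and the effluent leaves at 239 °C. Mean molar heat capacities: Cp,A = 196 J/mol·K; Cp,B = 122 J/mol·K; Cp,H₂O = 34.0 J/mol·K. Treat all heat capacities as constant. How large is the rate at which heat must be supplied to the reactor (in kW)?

Extent of reaction ξ = 0.877 × 2080 = 1824.2 mol/h
Reaction term: ξ·ΔH°_rxn = 1824.2 × 35.7 = 65123 kJ/h
Sensible, feed 203→25 °C: -72567 kJ/h
Outlet flows (mol/h): A 255.84, B 1824.2, H₂O 1824.2
Sensible, products 25→239 °C: 71629 kJ/h
Q = ΔH = 64184 kJ/h = 17.829 kW
Heat supplied = 17.829 kW

Q_in = 17.8 kW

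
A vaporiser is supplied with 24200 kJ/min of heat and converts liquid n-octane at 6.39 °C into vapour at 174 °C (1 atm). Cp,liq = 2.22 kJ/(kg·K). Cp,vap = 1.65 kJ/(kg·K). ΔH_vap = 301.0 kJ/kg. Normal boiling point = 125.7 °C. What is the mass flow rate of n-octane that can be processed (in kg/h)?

ṁ = 2250 kg/h

Δh = 2.22×(125.7−6.39) + 301.0 + 1.65×(174−125.7) = 645.56 kJ/kg
Q = 24200 kJ/min = 403.33 kJ/s = 1.452e+06 kJ/h
ṁ = Q/Δh = 1.452e+06 / 645.56 = 2249.2 kg/h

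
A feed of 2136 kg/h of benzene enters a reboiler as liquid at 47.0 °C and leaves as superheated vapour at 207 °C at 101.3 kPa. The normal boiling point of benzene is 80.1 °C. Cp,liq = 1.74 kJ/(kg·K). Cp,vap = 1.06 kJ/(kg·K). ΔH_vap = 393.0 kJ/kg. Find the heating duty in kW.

liquid 47.0→80.1 °C: 57.594 kJ/kg
vaporisation at 80.1 °C: 393 kJ/kg
vapour 80.1→207 °C: 134.51 kJ/kg
Δh = 57.594 + 393 + 134.51 = 585.11 kJ/kg
Q = ṁ·Δh = 2136 kg/h × 585.11 kJ/kg = 1.2498e+06 kJ/h
|Q| = 347.16 kW

Q = 347 kW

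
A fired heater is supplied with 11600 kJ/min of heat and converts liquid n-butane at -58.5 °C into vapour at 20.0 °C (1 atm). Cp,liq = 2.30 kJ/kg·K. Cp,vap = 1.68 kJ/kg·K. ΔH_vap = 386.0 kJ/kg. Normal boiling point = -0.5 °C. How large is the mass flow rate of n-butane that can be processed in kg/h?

ṁ = 1260 kg/h

Δh = 2.30×(-0.5−-58.5) + 386.0 + 1.68×(20.0−-0.5) = 553.84 kJ/kg
Q = 11600 kJ/min = 193.33 kJ/s = 696000 kJ/h
ṁ = Q/Δh = 696000 / 553.84 = 1256.7 kg/h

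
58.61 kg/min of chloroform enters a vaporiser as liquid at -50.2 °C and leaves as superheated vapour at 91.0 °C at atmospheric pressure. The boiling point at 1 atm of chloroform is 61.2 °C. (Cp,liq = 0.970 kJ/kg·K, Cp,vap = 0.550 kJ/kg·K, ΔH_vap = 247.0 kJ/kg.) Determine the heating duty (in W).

Q = 363000 W

liquid -50.2→61.2 °C: 108.06 kJ/kg
vaporisation at 61.2 °C: 247 kJ/kg
vapour 61.2→91.0 °C: 16.39 kJ/kg
Δh = 108.06 + 247 + 16.39 = 371.45 kJ/kg
Q = ṁ·Δh = 58.61 kg/min × 371.45 kJ/kg = 21771 kJ/min
|Q| = 362.84 kW = 362840 W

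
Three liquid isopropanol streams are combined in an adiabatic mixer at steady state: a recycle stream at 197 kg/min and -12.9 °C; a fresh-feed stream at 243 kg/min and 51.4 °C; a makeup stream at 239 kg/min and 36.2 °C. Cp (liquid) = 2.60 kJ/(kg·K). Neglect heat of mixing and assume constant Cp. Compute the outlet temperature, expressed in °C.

Adiabatic, steady state ⇒ Σ ṁᵢCp,ᵢ(T_out − Tᵢ) = 0
Σ ṁᵢCp,ᵢTᵢ = 197×2.60×-12.9 + 243×2.60×51.4 + 239×2.60×36.2 = 48362
Σ ṁᵢCp,ᵢ = 197×2.60 + 243×2.60 + 239×2.60 = 1765.4
T_out = 48362 / 1765.4 = 27.394 °C

T_out = 27.4 °C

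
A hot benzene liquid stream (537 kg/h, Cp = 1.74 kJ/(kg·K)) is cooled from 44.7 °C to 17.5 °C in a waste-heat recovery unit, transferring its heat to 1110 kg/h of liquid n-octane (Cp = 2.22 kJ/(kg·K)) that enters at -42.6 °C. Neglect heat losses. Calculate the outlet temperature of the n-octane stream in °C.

T_c,out = -32.3 °C

Heat released by hot stream: Q = 537 × 1.74 × (44.7 − 17.5) = 25415 kJ/h
Energy balance on cold side (adiabatic exchanger): Q = ṁ_c·Cp_c·(T_c,out − T_c,in)
T_c,out = -42.6 + 25415/(1110 × 2.22) = -32.286 °C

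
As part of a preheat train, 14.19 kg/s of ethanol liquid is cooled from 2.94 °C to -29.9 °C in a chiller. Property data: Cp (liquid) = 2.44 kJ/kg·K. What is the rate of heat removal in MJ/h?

Q = ṁ·Cp·ΔT = 14.19 × 2.44 × (-29.9 − 2.94) = -1137 kJ/s
Cooling duty = 4093.3 MJ/h

Q_c = 4090 MJ/h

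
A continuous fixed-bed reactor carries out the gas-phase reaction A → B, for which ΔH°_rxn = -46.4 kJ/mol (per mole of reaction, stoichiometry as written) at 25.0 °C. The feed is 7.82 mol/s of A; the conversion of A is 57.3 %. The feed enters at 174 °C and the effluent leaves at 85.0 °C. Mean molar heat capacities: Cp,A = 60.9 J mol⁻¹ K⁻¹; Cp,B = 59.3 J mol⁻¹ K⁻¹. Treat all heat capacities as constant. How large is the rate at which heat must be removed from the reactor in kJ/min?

Q_out = 15000 kJ/min

Extent of reaction ξ = 0.573 × 7.82 = 4.4809 mol/s
Reaction term: ξ·ΔH°_rxn = 4.4809 × -46.4 = -207.91 kJ/s
Sensible, feed 174→25 °C: -70.959 kJ/s
Outlet flows (mol/s): A 3.3391, B 4.4809
Sensible, products 25→85.0 °C: 28.144 kJ/s
Q = ΔH = -250.73 kJ/s = -250.73 kW
Heat removed = 15044 kJ/min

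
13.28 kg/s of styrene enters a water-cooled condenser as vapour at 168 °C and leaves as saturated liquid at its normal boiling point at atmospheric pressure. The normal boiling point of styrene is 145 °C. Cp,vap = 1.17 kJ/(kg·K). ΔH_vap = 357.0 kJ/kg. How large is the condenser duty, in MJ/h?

vapour 168→145 °C: -26.91 kJ/kg
condensation at 145 °C: -357 kJ/kg
Δh = -26.91 + -357 = -383.91 kJ/kg
Q = ṁ·Δh = 13.28 kg/s × -383.91 kJ/kg = -5098.3 kJ/s
|Q| = 5098.3 kW = 18354 MJ/h

Q_c = 18400 MJ/h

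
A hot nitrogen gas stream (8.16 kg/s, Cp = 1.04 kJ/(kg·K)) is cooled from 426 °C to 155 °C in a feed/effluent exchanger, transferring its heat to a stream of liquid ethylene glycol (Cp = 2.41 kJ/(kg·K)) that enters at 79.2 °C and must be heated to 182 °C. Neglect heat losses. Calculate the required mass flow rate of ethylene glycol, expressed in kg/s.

ṁ_c = 9.28 kg/s

Heat released by hot stream: Q = 8.16 × 1.04 × (426 − 155) = 2299.8 kJ/s
Energy balance on cold side (adiabatic exchanger): Q = ṁ_c·Cp_c·(T_c,out − T_c,in)
ṁ_c = 2299.8 / [2.41 × (182 − 79.2)] = 9.2829 kg/s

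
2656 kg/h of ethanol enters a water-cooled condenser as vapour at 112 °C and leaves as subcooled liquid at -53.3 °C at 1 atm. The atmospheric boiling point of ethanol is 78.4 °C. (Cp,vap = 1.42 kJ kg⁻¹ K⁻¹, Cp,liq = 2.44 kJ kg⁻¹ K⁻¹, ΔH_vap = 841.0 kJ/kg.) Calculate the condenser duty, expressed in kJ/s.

Q_c = 893 kJ/s

vapour 112→78.4 °C: -47.712 kJ/kg
condensation at 78.4 °C: -841 kJ/kg
liquid 78.4→-53.3 °C: -321.35 kJ/kg
Δh = -47.712 + -841 + -321.35 = -1210.1 kJ/kg
Q = ṁ·Δh = 2656 kg/h × -1210.1 kJ/kg = -3.2139e+06 kJ/h
|Q| = 892.76 kW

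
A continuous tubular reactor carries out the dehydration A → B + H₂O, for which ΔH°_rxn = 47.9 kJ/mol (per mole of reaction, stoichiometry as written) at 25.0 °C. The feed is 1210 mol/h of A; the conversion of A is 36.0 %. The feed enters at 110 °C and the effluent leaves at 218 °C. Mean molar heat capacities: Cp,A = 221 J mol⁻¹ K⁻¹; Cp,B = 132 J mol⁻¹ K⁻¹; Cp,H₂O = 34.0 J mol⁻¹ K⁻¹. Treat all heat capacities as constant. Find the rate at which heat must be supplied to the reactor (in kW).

Extent of reaction ξ = 0.360 × 1210 = 435.6 mol/h
Reaction term: ξ·ΔH°_rxn = 435.6 × 47.9 = 20865 kJ/h
Sensible, feed 110→25 °C: -22730 kJ/h
Outlet flows (mol/h): A 774.4, B 435.6, H₂O 435.6
Sensible, products 25→218 °C: 46986 kJ/h
Q = ΔH = 45122 kJ/h = 12.534 kW
Heat supplied = 12.534 kW

Q_in = 12.5 kW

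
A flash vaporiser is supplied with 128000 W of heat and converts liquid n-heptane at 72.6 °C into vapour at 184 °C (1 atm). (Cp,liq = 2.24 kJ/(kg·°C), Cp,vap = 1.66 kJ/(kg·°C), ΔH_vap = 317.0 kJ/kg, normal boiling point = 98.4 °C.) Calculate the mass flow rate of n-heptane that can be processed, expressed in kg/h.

Δh = 2.24×(98.4−72.6) + 317.0 + 1.66×(184−98.4) = 516.89 kJ/kg
Q = 128000 W = 128 kJ/s = 460800 kJ/h
ṁ = Q/Δh = 460800 / 516.89 = 891.49 kg/h

ṁ = 891 kg/h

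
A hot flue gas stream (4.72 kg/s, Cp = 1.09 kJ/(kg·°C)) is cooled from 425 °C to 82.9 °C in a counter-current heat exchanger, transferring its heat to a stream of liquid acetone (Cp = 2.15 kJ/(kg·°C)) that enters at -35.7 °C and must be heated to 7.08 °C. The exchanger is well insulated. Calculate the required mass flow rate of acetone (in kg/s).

Heat released by hot stream: Q = 4.72 × 1.09 × (425 − 82.9) = 1760 kJ/s
Energy balance on cold side (adiabatic exchanger): Q = ṁ_c·Cp_c·(T_c,out − T_c,in)
ṁ_c = 1760 / [2.15 × (7.08 − -35.7)] = 19.136 kg/s

ṁ_c = 19.1 kg/s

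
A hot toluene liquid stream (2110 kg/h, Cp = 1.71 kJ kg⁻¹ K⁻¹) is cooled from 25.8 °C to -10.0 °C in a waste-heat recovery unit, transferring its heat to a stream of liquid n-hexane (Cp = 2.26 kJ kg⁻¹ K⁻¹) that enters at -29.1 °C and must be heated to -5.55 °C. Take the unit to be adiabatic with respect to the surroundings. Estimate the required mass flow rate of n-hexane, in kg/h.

Heat released by hot stream: Q = 2110 × 1.71 × (25.8 − -10.0) = 129170 kJ/h
Energy balance on cold side (adiabatic exchanger): Q = ṁ_c·Cp_c·(T_c,out − T_c,in)
ṁ_c = 129170 / [2.26 × (-5.55 − -29.1)] = 2427 kg/h

ṁ_c = 2430 kg/h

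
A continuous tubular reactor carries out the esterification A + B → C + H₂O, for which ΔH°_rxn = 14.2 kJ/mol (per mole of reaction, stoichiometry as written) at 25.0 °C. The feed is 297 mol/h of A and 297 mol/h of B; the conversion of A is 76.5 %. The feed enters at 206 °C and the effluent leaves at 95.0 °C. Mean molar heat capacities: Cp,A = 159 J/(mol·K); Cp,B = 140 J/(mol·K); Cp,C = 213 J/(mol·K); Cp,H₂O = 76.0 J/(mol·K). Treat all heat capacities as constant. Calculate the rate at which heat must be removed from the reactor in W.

Q_out = 1890 W

Extent of reaction ξ = 0.765 × 297 = 227.21 mol/h
Reaction term: ξ·ΔH°_rxn = 227.21 × 14.2 = 3226.3 kJ/h
Sensible, feed 206→25 °C: -16073 kJ/h
Outlet flows (mol/h): A 69.795, B 69.795, C 227.21, H₂O 227.21
Sensible, products 25→95.0 °C: 6057.2 kJ/h
Q = ΔH = -6789.9 kJ/h = -1.8861 kW
Heat removed = 1886.1 W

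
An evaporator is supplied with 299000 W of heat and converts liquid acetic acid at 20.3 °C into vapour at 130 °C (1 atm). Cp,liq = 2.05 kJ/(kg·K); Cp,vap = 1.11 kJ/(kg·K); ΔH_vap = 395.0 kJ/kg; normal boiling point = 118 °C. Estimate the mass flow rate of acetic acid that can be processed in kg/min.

Δh = 2.05×(118−20.3) + 395.0 + 1.11×(130−118) = 608.61 kJ/kg
Q = 299000 W = 299 kJ/s = 17940 kJ/min
ṁ = Q/Δh = 17940 / 608.61 = 29.477 kg/min

ṁ = 29.5 kg/min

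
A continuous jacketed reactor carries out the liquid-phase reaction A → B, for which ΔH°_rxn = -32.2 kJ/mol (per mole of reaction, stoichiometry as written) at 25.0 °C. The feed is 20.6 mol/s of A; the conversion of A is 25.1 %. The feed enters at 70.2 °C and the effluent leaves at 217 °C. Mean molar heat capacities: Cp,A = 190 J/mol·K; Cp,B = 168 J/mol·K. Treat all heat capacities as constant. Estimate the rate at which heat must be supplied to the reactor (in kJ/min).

Q_in = 23200 kJ/min

Extent of reaction ξ = 0.251 × 20.6 = 5.1706 mol/s
Reaction term: ξ·ΔH°_rxn = 5.1706 × -32.2 = -166.49 kJ/s
Sensible, feed 70.2→25 °C: -176.91 kJ/s
Outlet flows (mol/s): A 15.429, B 5.1706
Sensible, products 25→217 °C: 729.65 kJ/s
Q = ΔH = 386.24 kJ/s = 386.24 kW
Heat supplied = 23174 kJ/min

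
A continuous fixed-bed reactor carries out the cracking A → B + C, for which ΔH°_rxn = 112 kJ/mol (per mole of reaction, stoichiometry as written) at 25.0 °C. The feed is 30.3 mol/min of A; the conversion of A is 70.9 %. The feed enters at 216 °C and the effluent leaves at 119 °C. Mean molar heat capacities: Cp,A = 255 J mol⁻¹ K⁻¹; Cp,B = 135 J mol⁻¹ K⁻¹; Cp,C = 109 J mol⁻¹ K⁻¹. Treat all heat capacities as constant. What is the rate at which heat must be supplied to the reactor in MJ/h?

Q_in = 98.1 MJ/h

Extent of reaction ξ = 0.709 × 30.3 = 21.483 mol/min
Reaction term: ξ·ΔH°_rxn = 21.483 × 112 = 2406.1 kJ/min
Sensible, feed 216→25 °C: -1475.8 kJ/min
Outlet flows (mol/min): A 8.8173, B 21.483, C 21.483
Sensible, products 25→119 °C: 704.08 kJ/min
Q = ΔH = 1634.4 kJ/min = 27.24 kW
Heat supplied = 98.063 MJ/h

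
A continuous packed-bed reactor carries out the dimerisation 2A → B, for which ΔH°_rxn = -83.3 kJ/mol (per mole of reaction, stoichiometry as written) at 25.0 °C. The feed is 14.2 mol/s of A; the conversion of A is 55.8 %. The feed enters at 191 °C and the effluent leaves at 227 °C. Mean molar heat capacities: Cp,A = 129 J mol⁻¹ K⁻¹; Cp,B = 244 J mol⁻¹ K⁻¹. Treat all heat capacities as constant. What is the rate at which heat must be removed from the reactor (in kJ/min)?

Extent of reaction ξ = 0.558 × 14.2 / 2 = 3.9618 mol/s
Reaction term: ξ·ΔH°_rxn = 3.9618 × -83.3 = -330.02 kJ/s
Sensible, feed 191→25 °C: -304.08 kJ/s
Outlet flows (mol/s): A 6.2764, B 3.9618
Sensible, products 25→227 °C: 358.82 kJ/s
Q = ΔH = -275.28 kJ/s = -275.28 kW
Heat removed = 16517 kJ/min

Q_out = 16500 kJ/min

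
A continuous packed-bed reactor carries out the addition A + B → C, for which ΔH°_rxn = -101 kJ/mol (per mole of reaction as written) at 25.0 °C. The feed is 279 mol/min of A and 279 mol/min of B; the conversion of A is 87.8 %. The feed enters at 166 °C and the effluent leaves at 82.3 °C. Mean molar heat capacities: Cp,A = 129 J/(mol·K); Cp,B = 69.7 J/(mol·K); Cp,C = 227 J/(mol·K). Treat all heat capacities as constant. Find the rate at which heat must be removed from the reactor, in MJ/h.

Extent of reaction ξ = 0.878 × 279 = 244.96 mol/min
Reaction term: ξ·ΔH°_rxn = 244.96 × -101 = -24741 kJ/min
Sensible, feed 166→25 °C: -7816.7 kJ/min
Outlet flows (mol/min): A 34.038, B 34.038, C 244.96
Sensible, products 25→82.3 °C: 3573.8 kJ/min
Q = ΔH = -28984 kJ/min = -483.07 kW
Heat removed = 1739 MJ/h

Q_out = 1740 MJ/h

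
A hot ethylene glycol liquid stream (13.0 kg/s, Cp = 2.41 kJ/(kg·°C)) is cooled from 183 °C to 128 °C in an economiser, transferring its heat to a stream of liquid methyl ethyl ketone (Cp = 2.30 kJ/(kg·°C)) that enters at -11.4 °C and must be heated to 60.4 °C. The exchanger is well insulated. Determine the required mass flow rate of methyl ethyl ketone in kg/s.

Heat released by hot stream: Q = 13.0 × 2.41 × (183 − 128) = 1723.2 kJ/s
Energy balance on cold side (adiabatic exchanger): Q = ṁ_c·Cp_c·(T_c,out − T_c,in)
ṁ_c = 1723.2 / [2.30 × (60.4 − -11.4)] = 10.434 kg/s

ṁ_c = 10.4 kg/s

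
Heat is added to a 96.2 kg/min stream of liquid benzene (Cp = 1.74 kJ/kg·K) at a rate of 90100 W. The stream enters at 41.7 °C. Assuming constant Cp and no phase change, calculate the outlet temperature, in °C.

T_out = 74.0 °C

Q = 90100 W = 5406 kJ/min
ΔT = Q/(ṁ·Cp) = 5406/(96.2×1.74) = 32.296 K
T_out = 41.7 + 32.296 = 73.996 °C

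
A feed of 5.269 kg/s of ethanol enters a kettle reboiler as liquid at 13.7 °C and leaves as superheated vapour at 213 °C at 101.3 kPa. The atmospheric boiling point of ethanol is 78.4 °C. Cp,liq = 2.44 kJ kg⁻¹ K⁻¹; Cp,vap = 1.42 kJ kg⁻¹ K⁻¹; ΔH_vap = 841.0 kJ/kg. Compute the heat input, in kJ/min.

liquid 13.7→78.4 °C: 157.87 kJ/kg
vaporisation at 78.4 °C: 841 kJ/kg
vapour 78.4→213 °C: 191.13 kJ/kg
Δh = 157.87 + 841 + 191.13 = 1190 kJ/kg
Q = ṁ·Δh = 5.269 kg/s × 1190 kJ/kg = 6270.1 kJ/s
|Q| = 6270.1 kW = 376210 kJ/min

Q = 376000 kJ/min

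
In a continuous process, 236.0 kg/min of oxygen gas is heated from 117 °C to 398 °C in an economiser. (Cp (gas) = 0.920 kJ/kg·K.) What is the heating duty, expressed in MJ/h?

Q = 3660 MJ/h

Q = ṁ·Cp·ΔT = 236.0 × 0.920 × (398 − 117) = 61011 kJ/min
Converting: 61011 / 60 s = 1016.8 kW
Heating duty = 3660.6 MJ/h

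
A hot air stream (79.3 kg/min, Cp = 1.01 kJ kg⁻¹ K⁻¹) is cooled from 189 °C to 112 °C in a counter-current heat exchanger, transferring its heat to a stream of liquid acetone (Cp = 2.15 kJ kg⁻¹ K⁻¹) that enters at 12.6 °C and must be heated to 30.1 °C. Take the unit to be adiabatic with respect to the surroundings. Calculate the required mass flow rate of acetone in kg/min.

ṁ_c = 164 kg/min

Heat released by hot stream: Q = 79.3 × 1.01 × (189 − 112) = 6167.2 kJ/min
Energy balance on cold side (adiabatic exchanger): Q = ṁ_c·Cp_c·(T_c,out − T_c,in)
ṁ_c = 6167.2 / [2.15 × (30.1 − 12.6)] = 163.91 kg/min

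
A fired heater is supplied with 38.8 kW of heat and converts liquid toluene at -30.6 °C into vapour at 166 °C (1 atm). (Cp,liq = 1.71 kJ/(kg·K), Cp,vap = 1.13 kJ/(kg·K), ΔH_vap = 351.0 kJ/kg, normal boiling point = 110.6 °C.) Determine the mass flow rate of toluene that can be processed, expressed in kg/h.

ṁ = 213 kg/h

Δh = 1.71×(110.6−-30.6) + 351.0 + 1.13×(166−110.6) = 655.05 kJ/kg
Q = 38.8 kW = 38.8 kJ/s = 139680 kJ/h
ṁ = Q/Δh = 139680 / 655.05 = 213.23 kg/h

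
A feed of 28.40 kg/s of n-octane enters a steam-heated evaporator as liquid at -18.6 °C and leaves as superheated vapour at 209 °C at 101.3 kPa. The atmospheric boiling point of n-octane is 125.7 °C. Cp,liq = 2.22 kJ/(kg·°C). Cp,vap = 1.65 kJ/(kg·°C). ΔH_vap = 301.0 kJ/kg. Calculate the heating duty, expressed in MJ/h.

Q = 77600 MJ/h

liquid -18.6→125.7 °C: 320.35 kJ/kg
vaporisation at 125.7 °C: 301 kJ/kg
vapour 125.7→209 °C: 137.44 kJ/kg
Δh = 320.35 + 301 + 137.44 = 758.79 kJ/kg
Q = ṁ·Δh = 28.40 kg/s × 758.79 kJ/kg = 21550 kJ/s
|Q| = 21550 kW = 77579 MJ/h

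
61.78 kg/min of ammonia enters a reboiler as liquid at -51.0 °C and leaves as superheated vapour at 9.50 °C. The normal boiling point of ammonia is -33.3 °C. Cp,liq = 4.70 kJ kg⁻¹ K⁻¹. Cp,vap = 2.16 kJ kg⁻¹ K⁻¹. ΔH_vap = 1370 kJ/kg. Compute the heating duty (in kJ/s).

liquid -51.0→-33.3 °C: 83.19 kJ/kg
vaporisation at -33.3 °C: 1370 kJ/kg
vapour -33.3→9.50 °C: 92.448 kJ/kg
Δh = 83.19 + 1370 + 92.448 = 1545.6 kJ/kg
Q = ṁ·Δh = 61.78 kg/min × 1545.6 kJ/kg = 95490 kJ/min
|Q| = 1591.5 kW

Q = 1590 kJ/s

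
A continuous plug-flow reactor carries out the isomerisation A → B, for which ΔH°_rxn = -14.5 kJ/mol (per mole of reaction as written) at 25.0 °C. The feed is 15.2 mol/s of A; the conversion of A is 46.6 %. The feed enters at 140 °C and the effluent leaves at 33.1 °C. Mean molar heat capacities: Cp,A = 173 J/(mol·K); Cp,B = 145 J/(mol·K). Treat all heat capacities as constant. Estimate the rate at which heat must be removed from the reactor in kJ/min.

Extent of reaction ξ = 0.466 × 15.2 = 7.0832 mol/s
Reaction term: ξ·ΔH°_rxn = 7.0832 × -14.5 = -102.71 kJ/s
Sensible, feed 140→25 °C: -302.4 kJ/s
Outlet flows (mol/s): A 8.1168, B 7.0832
Sensible, products 25→33.1 °C: 19.693 kJ/s
Q = ΔH = -385.42 kJ/s = -385.42 kW
Heat removed = 23125 kJ/min

Q_out = 23100 kJ/min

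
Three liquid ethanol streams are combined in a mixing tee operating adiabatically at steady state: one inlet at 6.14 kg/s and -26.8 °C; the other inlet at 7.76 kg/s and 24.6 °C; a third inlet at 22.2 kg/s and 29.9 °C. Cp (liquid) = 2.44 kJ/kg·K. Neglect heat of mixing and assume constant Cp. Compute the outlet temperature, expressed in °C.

Energy balance with Q = 0: Σ ṁᵢCp,ᵢ(T_out − Tᵢ) = 0
Σ ṁᵢCp,ᵢTᵢ = 6.14×2.44×-26.8 + 7.76×2.44×24.6 + 22.2×2.44×29.9 = 1683.9
Σ ṁᵢCp,ᵢ = 6.14×2.44 + 7.76×2.44 + 22.2×2.44 = 88.084
T_out = 1683.9 / 88.084 = 19.117 °C

T_out = 19.1 °C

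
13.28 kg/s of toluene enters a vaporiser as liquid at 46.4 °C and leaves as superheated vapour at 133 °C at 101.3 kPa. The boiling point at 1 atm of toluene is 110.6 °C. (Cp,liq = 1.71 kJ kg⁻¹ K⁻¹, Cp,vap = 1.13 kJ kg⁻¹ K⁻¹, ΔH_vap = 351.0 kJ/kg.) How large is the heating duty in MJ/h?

Q = 23200 MJ/h

liquid 46.4→110.6 °C: 109.78 kJ/kg
vaporisation at 110.6 °C: 351 kJ/kg
vapour 110.6→133 °C: 25.312 kJ/kg
Δh = 109.78 + 351 + 25.312 = 486.09 kJ/kg
Q = ṁ·Δh = 13.28 kg/s × 486.09 kJ/kg = 6455.3 kJ/s
|Q| = 6455.3 kW = 23239 MJ/h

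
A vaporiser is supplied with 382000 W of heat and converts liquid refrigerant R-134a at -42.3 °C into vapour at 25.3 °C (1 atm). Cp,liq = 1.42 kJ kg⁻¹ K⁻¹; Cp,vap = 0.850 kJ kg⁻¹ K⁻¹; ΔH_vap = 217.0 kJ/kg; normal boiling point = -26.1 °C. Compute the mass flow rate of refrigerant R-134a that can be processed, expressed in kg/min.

ṁ = 80.8 kg/min

Δh = 1.42×(-26.1−-42.3) + 217.0 + 0.850×(25.3−-26.1) = 283.69 kJ/kg
Q = 382000 W = 382 kJ/s = 22920 kJ/min
ṁ = Q/Δh = 22920 / 283.69 = 80.791 kg/min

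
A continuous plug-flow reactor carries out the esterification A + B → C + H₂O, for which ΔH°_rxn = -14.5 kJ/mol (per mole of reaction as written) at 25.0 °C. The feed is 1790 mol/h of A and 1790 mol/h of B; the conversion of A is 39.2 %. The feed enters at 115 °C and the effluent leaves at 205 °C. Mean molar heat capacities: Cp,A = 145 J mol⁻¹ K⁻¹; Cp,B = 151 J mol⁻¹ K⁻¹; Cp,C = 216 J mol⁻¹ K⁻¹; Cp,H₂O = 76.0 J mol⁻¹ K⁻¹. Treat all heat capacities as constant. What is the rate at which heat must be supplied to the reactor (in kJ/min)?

Q_in = 617 kJ/min

Extent of reaction ξ = 0.392 × 1790 = 701.68 mol/h
Reaction term: ξ·ΔH°_rxn = 701.68 × -14.5 = -10174 kJ/h
Sensible, feed 115→25 °C: -47686 kJ/h
Outlet flows (mol/h): A 1088.3, B 1088.3, C 701.68, H₂O 701.68
Sensible, products 25→205 °C: 94866 kJ/h
Q = ΔH = 37006 kJ/h = 10.279 kW
Heat supplied = 616.77 kJ/min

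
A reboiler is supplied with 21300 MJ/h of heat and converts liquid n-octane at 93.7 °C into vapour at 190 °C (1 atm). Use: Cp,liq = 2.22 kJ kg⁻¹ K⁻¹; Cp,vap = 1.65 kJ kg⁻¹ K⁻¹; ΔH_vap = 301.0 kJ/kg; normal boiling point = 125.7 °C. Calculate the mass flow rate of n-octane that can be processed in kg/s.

ṁ = 12.4 kg/s

Δh = 2.22×(125.7−93.7) + 301.0 + 1.65×(190−125.7) = 478.13 kJ/kg
Q = 21300 MJ/h = 5916.7 kJ/s = 5916.7 kJ/s
ṁ = Q/Δh = 5916.7 / 478.13 = 12.374 kg/s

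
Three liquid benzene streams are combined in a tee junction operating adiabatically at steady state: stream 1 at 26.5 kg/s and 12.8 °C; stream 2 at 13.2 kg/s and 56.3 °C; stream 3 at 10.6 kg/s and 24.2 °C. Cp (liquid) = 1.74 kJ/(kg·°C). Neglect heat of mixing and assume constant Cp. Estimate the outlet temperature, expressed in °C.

T_out = 26.6 °C

Energy balance with Q = 0: Σ ṁᵢCp,ᵢ(T_out − Tᵢ) = 0
Σ ṁᵢCp,ᵢTᵢ = 26.5×1.74×12.8 + 13.2×1.74×56.3 + 10.6×1.74×24.2 = 2329.7
Σ ṁᵢCp,ᵢ = 26.5×1.74 + 13.2×1.74 + 10.6×1.74 = 87.522
T_out = 2329.7 / 87.522 = 26.618 °C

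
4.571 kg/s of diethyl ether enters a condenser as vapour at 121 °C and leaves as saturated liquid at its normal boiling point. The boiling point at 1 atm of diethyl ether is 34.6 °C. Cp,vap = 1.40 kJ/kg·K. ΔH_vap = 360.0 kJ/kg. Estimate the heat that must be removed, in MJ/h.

Q_c = 7910 MJ/h

vapour 121→34.6 °C: -120.96 kJ/kg
condensation at 34.6 °C: -360 kJ/kg
Δh = -120.96 + -360 = -480.96 kJ/kg
Q = ṁ·Δh = 4.571 kg/s × -480.96 kJ/kg = -2198.5 kJ/s
|Q| = 2198.5 kW = 7914.5 MJ/h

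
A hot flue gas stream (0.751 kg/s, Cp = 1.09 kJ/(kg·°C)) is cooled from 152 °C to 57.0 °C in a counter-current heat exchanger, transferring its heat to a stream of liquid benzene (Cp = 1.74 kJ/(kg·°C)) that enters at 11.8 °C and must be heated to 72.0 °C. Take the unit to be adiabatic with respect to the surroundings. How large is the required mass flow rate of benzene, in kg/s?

ṁ_c = 0.742 kg/s

Heat released by hot stream: Q = 0.751 × 1.09 × (152 − 57.0) = 77.766 kJ/s
Energy balance on cold side (adiabatic exchanger): Q = ṁ_c·Cp_c·(T_c,out − T_c,in)
ṁ_c = 77.766 / [1.74 × (72.0 − 11.8)] = 0.74241 kg/s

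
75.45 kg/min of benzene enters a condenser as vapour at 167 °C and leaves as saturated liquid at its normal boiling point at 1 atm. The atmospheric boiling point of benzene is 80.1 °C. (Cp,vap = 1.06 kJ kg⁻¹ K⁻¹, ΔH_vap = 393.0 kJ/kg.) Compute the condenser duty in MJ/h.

Q_c = 2200 MJ/h

vapour 167→80.1 °C: -92.114 kJ/kg
condensation at 80.1 °C: -393 kJ/kg
Δh = -92.114 + -393 = -485.11 kJ/kg
Q = ṁ·Δh = 75.45 kg/min × -485.11 kJ/kg = -36602 kJ/min
|Q| = 610.03 kW = 2196.1 MJ/h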